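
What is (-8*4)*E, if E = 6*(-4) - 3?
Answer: 864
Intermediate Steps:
E = -27 (E = -24 - 3 = -27)
(-8*4)*E = -8*4*(-27) = -32*(-27) = 864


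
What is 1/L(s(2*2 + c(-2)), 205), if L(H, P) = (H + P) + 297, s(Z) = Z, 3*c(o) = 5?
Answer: 3/1523 ≈ 0.0019698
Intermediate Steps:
c(o) = 5/3 (c(o) = (⅓)*5 = 5/3)
L(H, P) = 297 + H + P
1/L(s(2*2 + c(-2)), 205) = 1/(297 + (2*2 + 5/3) + 205) = 1/(297 + (4 + 5/3) + 205) = 1/(297 + 17/3 + 205) = 1/(1523/3) = 3/1523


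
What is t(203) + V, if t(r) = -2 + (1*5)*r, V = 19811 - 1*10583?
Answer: 10241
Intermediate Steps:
V = 9228 (V = 19811 - 10583 = 9228)
t(r) = -2 + 5*r
t(203) + V = (-2 + 5*203) + 9228 = (-2 + 1015) + 9228 = 1013 + 9228 = 10241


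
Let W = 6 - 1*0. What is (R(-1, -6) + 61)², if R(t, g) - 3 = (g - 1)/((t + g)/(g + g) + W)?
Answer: 24720784/6241 ≈ 3961.0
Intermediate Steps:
W = 6 (W = 6 + 0 = 6)
R(t, g) = 3 + (-1 + g)/(6 + (g + t)/(2*g)) (R(t, g) = 3 + (g - 1)/((t + g)/(g + g) + 6) = 3 + (-1 + g)/((g + t)/((2*g)) + 6) = 3 + (-1 + g)/((g + t)*(1/(2*g)) + 6) = 3 + (-1 + g)/((g + t)/(2*g) + 6) = 3 + (-1 + g)/(6 + (g + t)/(2*g)))
(R(-1, -6) + 61)² = ((2*(-6)² + 3*(-1) + 37*(-6))/(-1 + 13*(-6)) + 61)² = ((2*36 - 3 - 222)/(-1 - 78) + 61)² = ((72 - 3 - 222)/(-79) + 61)² = (-1/79*(-153) + 61)² = (153/79 + 61)² = (4972/79)² = 24720784/6241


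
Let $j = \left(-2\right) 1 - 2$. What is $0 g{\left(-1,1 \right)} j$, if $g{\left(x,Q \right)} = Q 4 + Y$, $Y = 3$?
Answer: $0$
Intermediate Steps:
$g{\left(x,Q \right)} = 3 + 4 Q$ ($g{\left(x,Q \right)} = Q 4 + 3 = 4 Q + 3 = 3 + 4 Q$)
$j = -4$ ($j = -2 - 2 = -4$)
$0 g{\left(-1,1 \right)} j = 0 \left(3 + 4 \cdot 1\right) \left(-4\right) = 0 \left(3 + 4\right) \left(-4\right) = 0 \cdot 7 \left(-4\right) = 0 \left(-4\right) = 0$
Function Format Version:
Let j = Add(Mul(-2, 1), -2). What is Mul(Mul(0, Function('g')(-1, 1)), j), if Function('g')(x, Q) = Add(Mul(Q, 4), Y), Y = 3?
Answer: 0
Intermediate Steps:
Function('g')(x, Q) = Add(3, Mul(4, Q)) (Function('g')(x, Q) = Add(Mul(Q, 4), 3) = Add(Mul(4, Q), 3) = Add(3, Mul(4, Q)))
j = -4 (j = Add(-2, -2) = -4)
Mul(Mul(0, Function('g')(-1, 1)), j) = Mul(Mul(0, Add(3, Mul(4, 1))), -4) = Mul(Mul(0, Add(3, 4)), -4) = Mul(Mul(0, 7), -4) = Mul(0, -4) = 0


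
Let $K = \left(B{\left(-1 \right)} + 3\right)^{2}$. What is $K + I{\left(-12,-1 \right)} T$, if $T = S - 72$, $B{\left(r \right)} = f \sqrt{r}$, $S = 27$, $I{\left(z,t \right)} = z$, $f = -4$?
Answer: $533 - 24 i \approx 533.0 - 24.0 i$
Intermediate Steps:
$B{\left(r \right)} = - 4 \sqrt{r}$
$K = \left(3 - 4 i\right)^{2}$ ($K = \left(- 4 \sqrt{-1} + 3\right)^{2} = \left(- 4 i + 3\right)^{2} = \left(3 - 4 i\right)^{2} \approx -7.0 - 24.0 i$)
$T = -45$ ($T = 27 - 72 = -45$)
$K + I{\left(-12,-1 \right)} T = \left(3 - 4 i\right)^{2} - -540 = \left(3 - 4 i\right)^{2} + 540 = 540 + \left(3 - 4 i\right)^{2}$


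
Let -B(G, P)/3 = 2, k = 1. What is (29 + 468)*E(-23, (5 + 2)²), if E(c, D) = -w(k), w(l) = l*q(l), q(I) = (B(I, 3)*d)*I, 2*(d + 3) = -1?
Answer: -10437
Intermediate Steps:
B(G, P) = -6 (B(G, P) = -3*2 = -6)
d = -7/2 (d = -3 + (½)*(-1) = -3 - ½ = -7/2 ≈ -3.5000)
q(I) = 21*I (q(I) = (-6*(-7/2))*I = 21*I)
w(l) = 21*l² (w(l) = l*(21*l) = 21*l²)
E(c, D) = -21 (E(c, D) = -21*1² = -21)
(29 + 468)*E(-23, (5 + 2)²) = (29 + 468)*(-21) = 497*(-21) = -10437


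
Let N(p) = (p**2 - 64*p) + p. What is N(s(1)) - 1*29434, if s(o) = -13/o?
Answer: -28446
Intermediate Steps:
N(p) = p**2 - 63*p
N(s(1)) - 1*29434 = (-13/1)*(-63 - 13/1) - 1*29434 = (-13*1)*(-63 - 13*1) - 29434 = -13*(-63 - 13) - 29434 = -13*(-76) - 29434 = 988 - 29434 = -28446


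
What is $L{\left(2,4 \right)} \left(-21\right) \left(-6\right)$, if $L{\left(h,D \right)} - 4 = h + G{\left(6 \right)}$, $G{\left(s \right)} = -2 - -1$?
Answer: $630$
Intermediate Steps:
$G{\left(s \right)} = -1$ ($G{\left(s \right)} = -2 + 1 = -1$)
$L{\left(h,D \right)} = 3 + h$ ($L{\left(h,D \right)} = 4 + \left(h - 1\right) = 4 + \left(-1 + h\right) = 3 + h$)
$L{\left(2,4 \right)} \left(-21\right) \left(-6\right) = \left(3 + 2\right) \left(-21\right) \left(-6\right) = 5 \left(-21\right) \left(-6\right) = \left(-105\right) \left(-6\right) = 630$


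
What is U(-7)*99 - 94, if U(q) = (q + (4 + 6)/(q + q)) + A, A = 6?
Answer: -1846/7 ≈ -263.71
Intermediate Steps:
U(q) = 6 + q + 5/q (U(q) = (q + (4 + 6)/(q + q)) + 6 = (q + 10/((2*q))) + 6 = (q + 10*(1/(2*q))) + 6 = (q + 5/q) + 6 = 6 + q + 5/q)
U(-7)*99 - 94 = (6 - 7 + 5/(-7))*99 - 94 = (6 - 7 + 5*(-1/7))*99 - 94 = (6 - 7 - 5/7)*99 - 94 = -12/7*99 - 94 = -1188/7 - 94 = -1846/7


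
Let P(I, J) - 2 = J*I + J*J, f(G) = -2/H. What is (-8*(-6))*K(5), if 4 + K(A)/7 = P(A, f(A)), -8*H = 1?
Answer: 112224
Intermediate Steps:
H = -⅛ (H = -⅛*1 = -⅛ ≈ -0.12500)
f(G) = 16 (f(G) = -2/(-⅛) = -2*(-8) = 16)
P(I, J) = 2 + J² + I*J (P(I, J) = 2 + (J*I + J*J) = 2 + (I*J + J²) = 2 + (J² + I*J) = 2 + J² + I*J)
K(A) = 1778 + 112*A (K(A) = -28 + 7*(2 + 16² + A*16) = -28 + 7*(2 + 256 + 16*A) = -28 + 7*(258 + 16*A) = -28 + (1806 + 112*A) = 1778 + 112*A)
(-8*(-6))*K(5) = (-8*(-6))*(1778 + 112*5) = 48*(1778 + 560) = 48*2338 = 112224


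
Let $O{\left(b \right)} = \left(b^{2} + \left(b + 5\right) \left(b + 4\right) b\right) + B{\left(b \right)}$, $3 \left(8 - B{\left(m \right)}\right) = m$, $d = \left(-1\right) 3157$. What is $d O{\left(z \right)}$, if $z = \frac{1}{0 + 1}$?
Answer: $- \frac{366212}{3} \approx -1.2207 \cdot 10^{5}$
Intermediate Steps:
$z = 1$ ($z = 1^{-1} = 1$)
$d = -3157$
$B{\left(m \right)} = 8 - \frac{m}{3}$
$O{\left(b \right)} = 8 + b^{2} - \frac{b}{3} + b \left(4 + b\right) \left(5 + b\right)$ ($O{\left(b \right)} = \left(b^{2} + \left(b + 5\right) \left(b + 4\right) b\right) - \left(-8 + \frac{b}{3}\right) = \left(b^{2} + \left(5 + b\right) \left(4 + b\right) b\right) - \left(-8 + \frac{b}{3}\right) = \left(b^{2} + \left(4 + b\right) \left(5 + b\right) b\right) - \left(-8 + \frac{b}{3}\right) = \left(b^{2} + b \left(4 + b\right) \left(5 + b\right)\right) - \left(-8 + \frac{b}{3}\right) = 8 + b^{2} - \frac{b}{3} + b \left(4 + b\right) \left(5 + b\right)$)
$d O{\left(z \right)} = - 3157 \left(8 + 1^{3} + 10 \cdot 1^{2} + \frac{59}{3} \cdot 1\right) = - 3157 \left(8 + 1 + 10 \cdot 1 + \frac{59}{3}\right) = - 3157 \left(8 + 1 + 10 + \frac{59}{3}\right) = \left(-3157\right) \frac{116}{3} = - \frac{366212}{3}$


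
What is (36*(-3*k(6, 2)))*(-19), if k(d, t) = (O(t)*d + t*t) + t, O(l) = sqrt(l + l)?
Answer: 36936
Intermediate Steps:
O(l) = sqrt(2)*sqrt(l) (O(l) = sqrt(2*l) = sqrt(2)*sqrt(l))
k(d, t) = t + t**2 + d*sqrt(2)*sqrt(t) (k(d, t) = ((sqrt(2)*sqrt(t))*d + t*t) + t = (d*sqrt(2)*sqrt(t) + t**2) + t = (t**2 + d*sqrt(2)*sqrt(t)) + t = t + t**2 + d*sqrt(2)*sqrt(t))
(36*(-3*k(6, 2)))*(-19) = (36*(-3*(2 + 2**2 + 6*sqrt(2)*sqrt(2))))*(-19) = (36*(-3*(2 + 4 + 12)))*(-19) = (36*(-3*18))*(-19) = (36*(-54))*(-19) = -1944*(-19) = 36936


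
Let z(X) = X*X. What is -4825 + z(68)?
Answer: -201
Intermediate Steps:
z(X) = X²
-4825 + z(68) = -4825 + 68² = -4825 + 4624 = -201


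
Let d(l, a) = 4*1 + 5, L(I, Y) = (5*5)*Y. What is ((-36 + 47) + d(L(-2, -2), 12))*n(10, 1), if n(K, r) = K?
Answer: 200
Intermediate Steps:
L(I, Y) = 25*Y
d(l, a) = 9 (d(l, a) = 4 + 5 = 9)
((-36 + 47) + d(L(-2, -2), 12))*n(10, 1) = ((-36 + 47) + 9)*10 = (11 + 9)*10 = 20*10 = 200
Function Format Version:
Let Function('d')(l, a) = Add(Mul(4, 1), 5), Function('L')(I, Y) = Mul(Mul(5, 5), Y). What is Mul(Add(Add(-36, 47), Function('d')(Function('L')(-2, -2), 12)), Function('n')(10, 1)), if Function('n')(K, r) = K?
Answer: 200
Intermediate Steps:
Function('L')(I, Y) = Mul(25, Y)
Function('d')(l, a) = 9 (Function('d')(l, a) = Add(4, 5) = 9)
Mul(Add(Add(-36, 47), Function('d')(Function('L')(-2, -2), 12)), Function('n')(10, 1)) = Mul(Add(Add(-36, 47), 9), 10) = Mul(Add(11, 9), 10) = Mul(20, 10) = 200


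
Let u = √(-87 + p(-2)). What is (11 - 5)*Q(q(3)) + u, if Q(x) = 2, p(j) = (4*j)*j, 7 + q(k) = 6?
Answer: 12 + I*√71 ≈ 12.0 + 8.4261*I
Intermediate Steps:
q(k) = -1 (q(k) = -7 + 6 = -1)
p(j) = 4*j²
u = I*√71 (u = √(-87 + 4*(-2)²) = √(-87 + 4*4) = √(-87 + 16) = √(-71) = I*√71 ≈ 8.4261*I)
(11 - 5)*Q(q(3)) + u = (11 - 5)*2 + I*√71 = 6*2 + I*√71 = 12 + I*√71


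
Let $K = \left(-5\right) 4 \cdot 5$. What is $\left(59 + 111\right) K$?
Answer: $-17000$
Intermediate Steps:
$K = -100$ ($K = \left(-20\right) 5 = -100$)
$\left(59 + 111\right) K = \left(59 + 111\right) \left(-100\right) = 170 \left(-100\right) = -17000$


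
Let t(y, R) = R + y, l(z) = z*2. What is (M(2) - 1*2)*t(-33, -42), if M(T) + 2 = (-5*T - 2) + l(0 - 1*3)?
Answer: 1650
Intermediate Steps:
l(z) = 2*z
M(T) = -10 - 5*T (M(T) = -2 + ((-5*T - 2) + 2*(0 - 1*3)) = -2 + ((-2 - 5*T) + 2*(0 - 3)) = -2 + ((-2 - 5*T) + 2*(-3)) = -2 + ((-2 - 5*T) - 6) = -2 + (-8 - 5*T) = -10 - 5*T)
(M(2) - 1*2)*t(-33, -42) = ((-10 - 5*2) - 1*2)*(-42 - 33) = ((-10 - 10) - 2)*(-75) = (-20 - 2)*(-75) = -22*(-75) = 1650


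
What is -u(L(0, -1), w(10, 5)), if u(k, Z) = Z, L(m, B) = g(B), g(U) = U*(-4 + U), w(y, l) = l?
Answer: -5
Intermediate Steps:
L(m, B) = B*(-4 + B)
-u(L(0, -1), w(10, 5)) = -1*5 = -5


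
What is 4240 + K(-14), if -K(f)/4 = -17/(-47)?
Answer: 199212/47 ≈ 4238.6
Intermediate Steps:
K(f) = -68/47 (K(f) = -(-68)/(-47) = -(-68)*(-1)/47 = -4*17/47 = -68/47)
4240 + K(-14) = 4240 - 68/47 = 199212/47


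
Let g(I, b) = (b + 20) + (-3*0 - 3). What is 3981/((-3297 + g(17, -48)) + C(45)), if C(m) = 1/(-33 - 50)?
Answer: -110141/92075 ≈ -1.1962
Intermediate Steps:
g(I, b) = 17 + b (g(I, b) = (20 + b) + (0 - 3) = (20 + b) - 3 = 17 + b)
C(m) = -1/83 (C(m) = 1/(-83) = -1/83)
3981/((-3297 + g(17, -48)) + C(45)) = 3981/((-3297 + (17 - 48)) - 1/83) = 3981/((-3297 - 31) - 1/83) = 3981/(-3328 - 1/83) = 3981/(-276225/83) = 3981*(-83/276225) = -110141/92075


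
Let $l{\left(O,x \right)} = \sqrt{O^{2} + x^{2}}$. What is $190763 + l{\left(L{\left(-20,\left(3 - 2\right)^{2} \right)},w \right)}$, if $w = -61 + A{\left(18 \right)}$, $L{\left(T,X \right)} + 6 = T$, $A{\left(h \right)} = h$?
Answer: $190763 + 5 \sqrt{101} \approx 1.9081 \cdot 10^{5}$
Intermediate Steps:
$L{\left(T,X \right)} = -6 + T$
$w = -43$ ($w = -61 + 18 = -43$)
$190763 + l{\left(L{\left(-20,\left(3 - 2\right)^{2} \right)},w \right)} = 190763 + \sqrt{\left(-6 - 20\right)^{2} + \left(-43\right)^{2}} = 190763 + \sqrt{\left(-26\right)^{2} + 1849} = 190763 + \sqrt{676 + 1849} = 190763 + \sqrt{2525} = 190763 + 5 \sqrt{101}$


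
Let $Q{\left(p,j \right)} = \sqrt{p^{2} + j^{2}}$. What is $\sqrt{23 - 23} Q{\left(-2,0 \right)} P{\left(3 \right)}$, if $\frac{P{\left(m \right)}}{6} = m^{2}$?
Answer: $0$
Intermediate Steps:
$P{\left(m \right)} = 6 m^{2}$
$Q{\left(p,j \right)} = \sqrt{j^{2} + p^{2}}$
$\sqrt{23 - 23} Q{\left(-2,0 \right)} P{\left(3 \right)} = \sqrt{23 - 23} \sqrt{0^{2} + \left(-2\right)^{2}} \cdot 6 \cdot 3^{2} = \sqrt{0} \sqrt{0 + 4} \cdot 6 \cdot 9 = 0 \sqrt{4} \cdot 54 = 0 \cdot 2 \cdot 54 = 0 \cdot 54 = 0$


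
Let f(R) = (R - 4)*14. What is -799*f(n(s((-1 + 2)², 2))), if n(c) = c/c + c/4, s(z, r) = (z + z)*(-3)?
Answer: 50337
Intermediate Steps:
s(z, r) = -6*z (s(z, r) = (2*z)*(-3) = -6*z)
n(c) = 1 + c/4 (n(c) = 1 + c*(¼) = 1 + c/4)
f(R) = -56 + 14*R (f(R) = (-4 + R)*14 = -56 + 14*R)
-799*f(n(s((-1 + 2)², 2))) = -799*(-56 + 14*(1 + (-6*(-1 + 2)²)/4)) = -799*(-56 + 14*(1 + (-6*1²)/4)) = -799*(-56 + 14*(1 + (-6*1)/4)) = -799*(-56 + 14*(1 + (¼)*(-6))) = -799*(-56 + 14*(1 - 3/2)) = -799*(-56 + 14*(-½)) = -799*(-56 - 7) = -799*(-63) = 50337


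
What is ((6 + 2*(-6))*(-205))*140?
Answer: 172200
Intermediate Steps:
((6 + 2*(-6))*(-205))*140 = ((6 - 12)*(-205))*140 = -6*(-205)*140 = 1230*140 = 172200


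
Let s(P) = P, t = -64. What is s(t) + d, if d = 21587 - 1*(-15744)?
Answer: 37267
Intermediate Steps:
d = 37331 (d = 21587 + 15744 = 37331)
s(t) + d = -64 + 37331 = 37267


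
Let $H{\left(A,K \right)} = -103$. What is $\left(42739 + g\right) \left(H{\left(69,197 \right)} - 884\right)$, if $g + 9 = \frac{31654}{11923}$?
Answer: $- \frac{502877925228}{11923} \approx -4.2177 \cdot 10^{7}$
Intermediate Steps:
$g = - \frac{75653}{11923}$ ($g = -9 + \frac{31654}{11923} = - \frac{75653}{11923} \approx -6.3451$)
$\left(42739 + g\right) \left(H{\left(69,197 \right)} - 884\right) = \left(42739 - \frac{75653}{11923}\right) \left(-103 - 884\right) = \frac{509501444}{11923} \left(-987\right) = - \frac{502877925228}{11923}$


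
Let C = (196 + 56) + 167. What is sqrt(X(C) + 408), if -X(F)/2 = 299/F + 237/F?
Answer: 2*sqrt(17794930)/419 ≈ 20.136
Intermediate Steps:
C = 419 (C = 252 + 167 = 419)
X(F) = -1072/F (X(F) = -2*(299/F + 237/F) = -1072/F)
sqrt(X(C) + 408) = sqrt(-1072/419 + 408) = sqrt(169880/419) = 2*sqrt(17794930)/419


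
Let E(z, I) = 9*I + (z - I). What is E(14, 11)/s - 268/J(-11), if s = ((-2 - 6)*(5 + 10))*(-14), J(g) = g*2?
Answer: 37707/3080 ≈ 12.243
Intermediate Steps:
E(z, I) = z + 8*I
J(g) = 2*g
s = 1680 (s = -8*15*(-14) = -120*(-14) = 1680)
E(14, 11)/s - 268/J(-11) = (14 + 8*11)/1680 - 268/(2*(-11)) = (14 + 88)*(1/1680) - 268/(-22) = 102*(1/1680) - 268*(-1/22) = 17/280 + 134/11 = 37707/3080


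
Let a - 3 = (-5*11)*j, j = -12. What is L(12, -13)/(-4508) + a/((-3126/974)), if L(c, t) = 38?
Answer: -242601157/1174334 ≈ -206.59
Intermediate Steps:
a = 663 (a = 3 - 5*11*(-12) = 3 - 55*(-12) = 3 + 660 = 663)
L(12, -13)/(-4508) + a/((-3126/974)) = 38/(-4508) + 663/((-3126/974)) = 38*(-1/4508) + 663/((-3126*1/974)) = -19/2254 + 663/(-1563/487) = -19/2254 + 663*(-487/1563) = -19/2254 - 107627/521 = -242601157/1174334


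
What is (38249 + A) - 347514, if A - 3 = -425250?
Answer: -734512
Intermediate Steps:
A = -425247 (A = 3 - 425250 = -425247)
(38249 + A) - 347514 = (38249 - 425247) - 347514 = -386998 - 347514 = -734512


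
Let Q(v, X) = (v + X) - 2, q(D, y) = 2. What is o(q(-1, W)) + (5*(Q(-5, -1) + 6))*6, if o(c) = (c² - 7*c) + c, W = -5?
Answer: -68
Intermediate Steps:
Q(v, X) = -2 + X + v (Q(v, X) = (X + v) - 2 = -2 + X + v)
o(c) = c² - 6*c
o(q(-1, W)) + (5*(Q(-5, -1) + 6))*6 = 2*(-6 + 2) + (5*((-2 - 1 - 5) + 6))*6 = 2*(-4) + (5*(-8 + 6))*6 = -8 + (5*(-2))*6 = -8 - 10*6 = -8 - 60 = -68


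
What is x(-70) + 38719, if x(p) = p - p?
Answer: 38719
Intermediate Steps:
x(p) = 0
x(-70) + 38719 = 0 + 38719 = 38719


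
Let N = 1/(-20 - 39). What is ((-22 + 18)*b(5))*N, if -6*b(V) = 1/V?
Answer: -2/885 ≈ -0.0022599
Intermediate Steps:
b(V) = -1/(6*V)
N = -1/59 (N = 1/(-59) = -1/59 ≈ -0.016949)
((-22 + 18)*b(5))*N = ((-22 + 18)*(-⅙/5))*(-1/59) = -(-2)/(3*5)*(-1/59) = -4*(-1/30)*(-1/59) = (2/15)*(-1/59) = -2/885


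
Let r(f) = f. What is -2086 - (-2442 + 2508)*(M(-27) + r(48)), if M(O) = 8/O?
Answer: -47110/9 ≈ -5234.4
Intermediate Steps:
-2086 - (-2442 + 2508)*(M(-27) + r(48)) = -2086 - (-2442 + 2508)*(8/(-27) + 48) = -2086 - 66*(8*(-1/27) + 48) = -2086 - 66*(-8/27 + 48) = -2086 - 66*1288/27 = -2086 - 1*28336/9 = -2086 - 28336/9 = -47110/9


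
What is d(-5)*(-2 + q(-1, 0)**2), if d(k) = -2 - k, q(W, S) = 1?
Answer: -3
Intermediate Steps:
d(-5)*(-2 + q(-1, 0)**2) = (-2 - 1*(-5))*(-2 + 1**2) = (-2 + 5)*(-2 + 1) = 3*(-1) = -3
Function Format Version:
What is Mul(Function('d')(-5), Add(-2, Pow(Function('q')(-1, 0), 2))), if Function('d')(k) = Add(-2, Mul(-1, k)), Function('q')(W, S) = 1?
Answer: -3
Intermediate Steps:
Mul(Function('d')(-5), Add(-2, Pow(Function('q')(-1, 0), 2))) = Mul(Add(-2, Mul(-1, -5)), Add(-2, Pow(1, 2))) = Mul(Add(-2, 5), Add(-2, 1)) = Mul(3, -1) = -3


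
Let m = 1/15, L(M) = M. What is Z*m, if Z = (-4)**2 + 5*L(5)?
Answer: 41/15 ≈ 2.7333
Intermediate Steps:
m = 1/15 ≈ 0.066667
Z = 41 (Z = (-4)**2 + 5*5 = 16 + 25 = 41)
Z*m = 41*(1/15) = 41/15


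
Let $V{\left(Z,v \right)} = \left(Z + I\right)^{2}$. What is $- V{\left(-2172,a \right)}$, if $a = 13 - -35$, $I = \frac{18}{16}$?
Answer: $- \frac{301612689}{64} \approx -4.7127 \cdot 10^{6}$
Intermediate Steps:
$I = \frac{9}{8}$ ($I = 18 \cdot \frac{1}{16} = \frac{9}{8} \approx 1.125$)
$a = 48$ ($a = 13 + 35 = 48$)
$V{\left(Z,v \right)} = \left(\frac{9}{8} + Z\right)^{2}$ ($V{\left(Z,v \right)} = \left(Z + \frac{9}{8}\right)^{2} = \left(\frac{9}{8} + Z\right)^{2}$)
$- V{\left(-2172,a \right)} = - \frac{\left(9 + 8 \left(-2172\right)\right)^{2}}{64} = - \frac{\left(9 - 17376\right)^{2}}{64} = - \frac{\left(-17367\right)^{2}}{64} = - \frac{301612689}{64}$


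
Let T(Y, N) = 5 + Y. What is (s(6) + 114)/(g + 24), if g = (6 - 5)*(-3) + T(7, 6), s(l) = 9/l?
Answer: 7/2 ≈ 3.5000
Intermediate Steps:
g = 9 (g = (6 - 5)*(-3) + (5 + 7) = 1*(-3) + 12 = -3 + 12 = 9)
(s(6) + 114)/(g + 24) = (9/6 + 114)/(9 + 24) = (9*(⅙) + 114)/33 = (3/2 + 114)*(1/33) = (231/2)*(1/33) = 7/2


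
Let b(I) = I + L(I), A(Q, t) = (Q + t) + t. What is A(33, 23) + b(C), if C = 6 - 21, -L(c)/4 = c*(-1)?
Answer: 4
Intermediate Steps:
L(c) = 4*c (L(c) = -4*c*(-1) = -(-4)*c = 4*c)
C = -15
A(Q, t) = Q + 2*t
b(I) = 5*I (b(I) = I + 4*I = 5*I)
A(33, 23) + b(C) = (33 + 2*23) + 5*(-15) = (33 + 46) - 75 = 79 - 75 = 4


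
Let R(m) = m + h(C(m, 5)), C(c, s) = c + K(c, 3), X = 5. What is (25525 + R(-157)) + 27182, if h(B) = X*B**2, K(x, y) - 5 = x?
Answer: 529955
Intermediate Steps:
K(x, y) = 5 + x
C(c, s) = 5 + 2*c (C(c, s) = c + (5 + c) = 5 + 2*c)
h(B) = 5*B**2
R(m) = m + 5*(5 + 2*m)**2
(25525 + R(-157)) + 27182 = (25525 + (-157 + 5*(5 + 2*(-157))**2)) + 27182 = (25525 + (-157 + 5*(5 - 314)**2)) + 27182 = (25525 + (-157 + 5*(-309)**2)) + 27182 = (25525 + (-157 + 5*95481)) + 27182 = (25525 + (-157 + 477405)) + 27182 = (25525 + 477248) + 27182 = 502773 + 27182 = 529955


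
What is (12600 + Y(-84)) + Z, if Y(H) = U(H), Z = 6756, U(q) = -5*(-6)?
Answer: 19386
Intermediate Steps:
U(q) = 30
Y(H) = 30
(12600 + Y(-84)) + Z = (12600 + 30) + 6756 = 12630 + 6756 = 19386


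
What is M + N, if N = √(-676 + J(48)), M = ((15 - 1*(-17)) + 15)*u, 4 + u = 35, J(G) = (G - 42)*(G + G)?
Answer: 1457 + 10*I ≈ 1457.0 + 10.0*I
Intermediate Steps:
J(G) = 2*G*(-42 + G) (J(G) = (-42 + G)*(2*G) = 2*G*(-42 + G))
u = 31 (u = -4 + 35 = 31)
M = 1457 (M = ((15 - 1*(-17)) + 15)*31 = ((15 + 17) + 15)*31 = (32 + 15)*31 = 47*31 = 1457)
N = 10*I (N = √(-676 + 2*48*(-42 + 48)) = √(-676 + 2*48*6) = √(-676 + 576) = √(-100) = 10*I ≈ 10.0*I)
M + N = 1457 + 10*I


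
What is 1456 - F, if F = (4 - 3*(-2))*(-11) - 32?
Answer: 1598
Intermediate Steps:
F = -142 (F = (4 + 6)*(-11) - 32 = 10*(-11) - 32 = -110 - 32 = -142)
1456 - F = 1456 - 1*(-142) = 1456 + 142 = 1598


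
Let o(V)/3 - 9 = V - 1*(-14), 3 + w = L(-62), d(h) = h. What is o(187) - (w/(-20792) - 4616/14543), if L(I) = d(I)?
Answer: 190593205857/302378056 ≈ 630.31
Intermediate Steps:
L(I) = I
w = -65 (w = -3 - 62 = -65)
o(V) = 69 + 3*V (o(V) = 27 + 3*(V - 1*(-14)) = 27 + 3*(V + 14) = 27 + 3*(14 + V) = 27 + (42 + 3*V) = 69 + 3*V)
o(187) - (w/(-20792) - 4616/14543) = (69 + 3*187) - (-65/(-20792) - 4616/14543) = (69 + 561) - (-65*(-1/20792) - 4616*1/14543) = 630 - (65/20792 - 4616/14543) = 630 - 1*(-95030577/302378056) = 630 + 95030577/302378056 = 190593205857/302378056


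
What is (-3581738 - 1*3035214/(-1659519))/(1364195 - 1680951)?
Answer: 165109978578/14601738899 ≈ 11.308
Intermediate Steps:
(-3581738 - 1*3035214/(-1659519))/(1364195 - 1680951) = (-3581738 - 3035214*(-1/1659519))/(-316756) = (-3581738 + 337246/184391)*(-1/316756) = -660439914312/184391*(-1/316756) = 165109978578/14601738899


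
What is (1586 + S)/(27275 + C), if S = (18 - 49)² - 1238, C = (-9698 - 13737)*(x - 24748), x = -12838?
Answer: 187/125836455 ≈ 1.4861e-6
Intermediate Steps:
C = 880827910 (C = (-9698 - 13737)*(-12838 - 24748) = -23435*(-37586) = 880827910)
S = -277 (S = (-31)² - 1238 = 961 - 1238 = -277)
(1586 + S)/(27275 + C) = (1586 - 277)/(27275 + 880827910) = 1309/880855185 = 1309*(1/880855185) = 187/125836455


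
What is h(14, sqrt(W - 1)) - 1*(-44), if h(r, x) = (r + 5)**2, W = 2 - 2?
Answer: 405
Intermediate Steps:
W = 0
h(r, x) = (5 + r)**2
h(14, sqrt(W - 1)) - 1*(-44) = (5 + 14)**2 - 1*(-44) = 19**2 + 44 = 361 + 44 = 405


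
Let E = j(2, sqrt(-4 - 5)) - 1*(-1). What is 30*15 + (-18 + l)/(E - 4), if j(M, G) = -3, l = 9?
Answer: 903/2 ≈ 451.50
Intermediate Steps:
E = -2 (E = -3 - 1*(-1) = -3 + 1 = -2)
30*15 + (-18 + l)/(E - 4) = 30*15 + (-18 + 9)/(-2 - 4) = 450 - 9/(-6) = 450 - 9*(-1/6) = 450 + 3/2 = 903/2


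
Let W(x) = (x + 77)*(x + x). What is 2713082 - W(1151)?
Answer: -113774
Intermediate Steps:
W(x) = 2*x*(77 + x) (W(x) = (77 + x)*(2*x) = 2*x*(77 + x))
2713082 - W(1151) = 2713082 - 2*1151*(77 + 1151) = 2713082 - 2*1151*1228 = 2713082 - 1*2826856 = 2713082 - 2826856 = -113774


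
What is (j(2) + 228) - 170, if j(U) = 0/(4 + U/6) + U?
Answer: 60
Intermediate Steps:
j(U) = U (j(U) = 0/(4 + U*(⅙)) + U = 0/(4 + U/6) + U = 0 + U = U)
(j(2) + 228) - 170 = (2 + 228) - 170 = 230 - 170 = 60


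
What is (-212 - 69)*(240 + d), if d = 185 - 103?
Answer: -90482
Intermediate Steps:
d = 82
(-212 - 69)*(240 + d) = (-212 - 69)*(240 + 82) = -281*322 = -90482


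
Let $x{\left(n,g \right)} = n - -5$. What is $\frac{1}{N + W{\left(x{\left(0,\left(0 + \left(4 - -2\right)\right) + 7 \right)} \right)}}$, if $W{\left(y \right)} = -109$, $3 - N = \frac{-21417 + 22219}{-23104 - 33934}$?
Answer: $- \frac{28519}{3022613} \approx -0.0094352$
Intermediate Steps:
$x{\left(n,g \right)} = 5 + n$ ($x{\left(n,g \right)} = n + 5 = 5 + n$)
$N = \frac{85958}{28519}$ ($N = 3 - \frac{-21417 + 22219}{-23104 - 33934} = 3 - \frac{802}{-57038} = 3 - 802 \left(- \frac{1}{57038}\right) = 3 - - \frac{401}{28519} = 3 + \frac{401}{28519} = \frac{85958}{28519} \approx 3.0141$)
$\frac{1}{N + W{\left(x{\left(0,\left(0 + \left(4 - -2\right)\right) + 7 \right)} \right)}} = \frac{1}{\frac{85958}{28519} - 109} = \frac{1}{- \frac{3022613}{28519}} = - \frac{28519}{3022613}$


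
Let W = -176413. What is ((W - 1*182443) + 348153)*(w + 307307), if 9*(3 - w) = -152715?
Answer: -10412253005/3 ≈ -3.4707e+9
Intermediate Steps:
w = 50914/3 (w = 3 - 1/9*(-152715) = 3 + 50905/3 = 50914/3 ≈ 16971.)
((W - 1*182443) + 348153)*(w + 307307) = ((-176413 - 1*182443) + 348153)*(50914/3 + 307307) = ((-176413 - 182443) + 348153)*(972835/3) = (-358856 + 348153)*(972835/3) = -10703*972835/3 = -10412253005/3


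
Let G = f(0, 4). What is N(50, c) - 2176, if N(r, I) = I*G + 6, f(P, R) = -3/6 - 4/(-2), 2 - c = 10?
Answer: -2182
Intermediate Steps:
c = -8 (c = 2 - 1*10 = 2 - 10 = -8)
f(P, R) = 3/2 (f(P, R) = -3*⅙ - 4*(-½) = -½ + 2 = 3/2)
G = 3/2 ≈ 1.5000
N(r, I) = 6 + 3*I/2 (N(r, I) = I*(3/2) + 6 = 3*I/2 + 6 = 6 + 3*I/2)
N(50, c) - 2176 = (6 + (3/2)*(-8)) - 2176 = (6 - 12) - 2176 = -6 - 2176 = -2182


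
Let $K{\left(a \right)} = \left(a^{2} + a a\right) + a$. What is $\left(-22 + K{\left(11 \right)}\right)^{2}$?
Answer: $53361$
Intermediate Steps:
$K{\left(a \right)} = a + 2 a^{2}$ ($K{\left(a \right)} = \left(a^{2} + a^{2}\right) + a = 2 a^{2} + a = a + 2 a^{2}$)
$\left(-22 + K{\left(11 \right)}\right)^{2} = \left(-22 + 11 \left(1 + 2 \cdot 11\right)\right)^{2} = \left(-22 + 11 \left(1 + 22\right)\right)^{2} = \left(-22 + 11 \cdot 23\right)^{2} = \left(-22 + 253\right)^{2} = 231^{2} = 53361$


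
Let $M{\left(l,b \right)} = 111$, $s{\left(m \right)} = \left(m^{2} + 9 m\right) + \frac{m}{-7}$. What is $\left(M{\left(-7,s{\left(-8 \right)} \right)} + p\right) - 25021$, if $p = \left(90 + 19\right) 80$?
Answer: $-16190$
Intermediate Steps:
$s{\left(m \right)} = m^{2} + \frac{62 m}{7}$ ($s{\left(m \right)} = \left(m^{2} + 9 m\right) + m \left(- \frac{1}{7}\right) = \left(m^{2} + 9 m\right) - \frac{m}{7} = m^{2} + \frac{62 m}{7}$)
$p = 8720$ ($p = 109 \cdot 80 = 8720$)
$\left(M{\left(-7,s{\left(-8 \right)} \right)} + p\right) - 25021 = \left(111 + 8720\right) - 25021 = 8831 - 25021 = -16190$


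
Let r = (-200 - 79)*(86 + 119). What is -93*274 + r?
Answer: -82677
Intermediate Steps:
r = -57195 (r = -279*205 = -57195)
-93*274 + r = -93*274 - 57195 = -25482 - 57195 = -82677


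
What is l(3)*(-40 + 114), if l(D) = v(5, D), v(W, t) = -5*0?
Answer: 0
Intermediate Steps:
v(W, t) = 0
l(D) = 0
l(3)*(-40 + 114) = 0*(-40 + 114) = 0*74 = 0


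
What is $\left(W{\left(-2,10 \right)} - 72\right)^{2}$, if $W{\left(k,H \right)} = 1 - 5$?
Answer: $5776$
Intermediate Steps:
$W{\left(k,H \right)} = -4$
$\left(W{\left(-2,10 \right)} - 72\right)^{2} = \left(-4 - 72\right)^{2} = \left(-76\right)^{2} = 5776$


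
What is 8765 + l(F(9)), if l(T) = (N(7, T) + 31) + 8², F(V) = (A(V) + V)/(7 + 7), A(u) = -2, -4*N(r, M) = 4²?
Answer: 8856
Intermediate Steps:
N(r, M) = -4 (N(r, M) = -¼*4² = -¼*16 = -4)
F(V) = -⅐ + V/14 (F(V) = (-2 + V)/(7 + 7) = (-2 + V)/14 = (-2 + V)*(1/14) = -⅐ + V/14)
l(T) = 91 (l(T) = (-4 + 31) + 8² = 27 + 64 = 91)
8765 + l(F(9)) = 8765 + 91 = 8856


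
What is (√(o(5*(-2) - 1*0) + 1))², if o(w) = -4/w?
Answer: 7/5 ≈ 1.4000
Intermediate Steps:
(√(o(5*(-2) - 1*0) + 1))² = (√(-4/(5*(-2) - 1*0) + 1))² = (√(-4/(-10 + 0) + 1))² = (√(-4/(-10) + 1))² = (√(-4*(-⅒) + 1))² = (√(⅖ + 1))² = (√(7/5))² = (√35/5)² = 7/5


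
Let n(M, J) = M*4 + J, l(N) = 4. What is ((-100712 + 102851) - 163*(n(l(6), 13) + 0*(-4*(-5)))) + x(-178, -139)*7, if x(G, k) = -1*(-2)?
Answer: -2574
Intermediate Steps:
x(G, k) = 2
n(M, J) = J + 4*M (n(M, J) = 4*M + J = J + 4*M)
((-100712 + 102851) - 163*(n(l(6), 13) + 0*(-4*(-5)))) + x(-178, -139)*7 = ((-100712 + 102851) - 163*((13 + 4*4) + 0*(-4*(-5)))) + 2*7 = (2139 - 163*((13 + 16) + 0*20)) + 14 = (2139 - 163*(29 + 0)) + 14 = (2139 - 163*29) + 14 = (2139 - 4727) + 14 = -2588 + 14 = -2574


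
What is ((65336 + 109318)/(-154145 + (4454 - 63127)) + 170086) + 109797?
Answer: 29781982820/106409 ≈ 2.7988e+5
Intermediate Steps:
((65336 + 109318)/(-154145 + (4454 - 63127)) + 170086) + 109797 = (174654/(-154145 - 58673) + 170086) + 109797 = (174654/(-212818) + 170086) + 109797 = (174654*(-1/212818) + 170086) + 109797 = (-87327/106409 + 170086) + 109797 = 18098593847/106409 + 109797 = 29781982820/106409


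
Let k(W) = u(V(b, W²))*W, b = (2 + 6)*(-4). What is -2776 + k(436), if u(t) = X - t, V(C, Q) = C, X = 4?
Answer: 12920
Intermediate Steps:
b = -32 (b = 8*(-4) = -32)
u(t) = 4 - t
k(W) = 36*W (k(W) = (4 - 1*(-32))*W = (4 + 32)*W = 36*W)
-2776 + k(436) = -2776 + 36*436 = -2776 + 15696 = 12920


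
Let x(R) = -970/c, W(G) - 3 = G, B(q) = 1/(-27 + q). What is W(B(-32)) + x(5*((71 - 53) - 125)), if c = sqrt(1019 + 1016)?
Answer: 176/59 - 194*sqrt(2035)/407 ≈ -18.519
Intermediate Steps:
W(G) = 3 + G
c = sqrt(2035) ≈ 45.111
x(R) = -194*sqrt(2035)/407 (x(R) = -970*sqrt(2035)/2035 = -194*sqrt(2035)/407)
W(B(-32)) + x(5*((71 - 53) - 125)) = (3 + 1/(-27 - 32)) - 194*sqrt(2035)/407 = (3 + 1/(-59)) - 194*sqrt(2035)/407 = (3 - 1/59) - 194*sqrt(2035)/407 = 176/59 - 194*sqrt(2035)/407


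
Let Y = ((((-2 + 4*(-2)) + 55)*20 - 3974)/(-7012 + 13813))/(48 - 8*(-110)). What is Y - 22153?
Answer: -2410600901/108816 ≈ -22153.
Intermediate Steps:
Y = -53/108816 (Y = ((((-2 - 8) + 55)*20 - 3974)/6801)/(48 + 880) = (((-10 + 55)*20 - 3974)*(1/6801))/928 = ((45*20 - 3974)*(1/6801))*(1/928) = ((900 - 3974)*(1/6801))*(1/928) = -3074*1/6801*(1/928) = -3074/6801*1/928 = -53/108816 ≈ -0.00048706)
Y - 22153 = -53/108816 - 22153 = -2410600901/108816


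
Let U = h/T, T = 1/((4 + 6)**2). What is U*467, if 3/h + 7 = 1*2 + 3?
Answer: -70050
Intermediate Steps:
T = 1/100 (T = 1/(10**2) = 1/100 ≈ 0.010000)
h = -3/2 (h = 3/(-7 + (1*2 + 3)) = 3/(-7 + (2 + 3)) = 3/(-7 + 5) = 3/(-2) = 3*(-1/2) = -3/2 ≈ -1.5000)
U = -150 (U = -3/(2*1/100) = -3/2*100 = -150)
U*467 = -150*467 = -70050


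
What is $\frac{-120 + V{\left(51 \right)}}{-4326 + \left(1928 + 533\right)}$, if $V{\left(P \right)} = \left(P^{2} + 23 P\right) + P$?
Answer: $- \frac{741}{373} \approx -1.9866$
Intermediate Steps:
$V{\left(P \right)} = P^{2} + 24 P$
$\frac{-120 + V{\left(51 \right)}}{-4326 + \left(1928 + 533\right)} = \frac{-120 + 51 \left(24 + 51\right)}{-4326 + \left(1928 + 533\right)} = \frac{-120 + 51 \cdot 75}{-4326 + 2461} = \frac{-120 + 3825}{-1865} = 3705 \left(- \frac{1}{1865}\right) = - \frac{741}{373}$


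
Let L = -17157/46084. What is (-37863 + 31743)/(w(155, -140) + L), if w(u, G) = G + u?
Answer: -94011360/224701 ≈ -418.38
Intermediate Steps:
L = -17157/46084 (L = -17157*1/46084 = -17157/46084 ≈ -0.37230)
(-37863 + 31743)/(w(155, -140) + L) = (-37863 + 31743)/((-140 + 155) - 17157/46084) = -6120/(15 - 17157/46084) = -6120/674103/46084 = -6120*46084/674103 = -94011360/224701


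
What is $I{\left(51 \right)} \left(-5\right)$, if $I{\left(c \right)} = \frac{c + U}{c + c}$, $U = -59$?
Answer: $\frac{20}{51} \approx 0.39216$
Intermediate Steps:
$I{\left(c \right)} = \frac{-59 + c}{2 c}$ ($I{\left(c \right)} = \frac{c - 59}{c + c} = \frac{-59 + c}{2 c}$)
$I{\left(51 \right)} \left(-5\right) = \frac{-59 + 51}{2 \cdot 51} \left(-5\right) = \frac{1}{2} \cdot \frac{1}{51} \left(-8\right) \left(-5\right) = \left(- \frac{4}{51}\right) \left(-5\right) = \frac{20}{51}$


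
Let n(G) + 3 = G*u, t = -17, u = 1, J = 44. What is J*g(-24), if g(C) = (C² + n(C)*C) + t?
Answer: 53108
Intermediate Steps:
n(G) = -3 + G (n(G) = -3 + G*1 = -3 + G)
g(C) = -17 + C² + C*(-3 + C) (g(C) = (C² + (-3 + C)*C) - 17 = (C² + C*(-3 + C)) - 17 = -17 + C² + C*(-3 + C))
J*g(-24) = 44*(-17 + (-24)² - 24*(-3 - 24)) = 44*(-17 + 576 - 24*(-27)) = 44*(-17 + 576 + 648) = 44*1207 = 53108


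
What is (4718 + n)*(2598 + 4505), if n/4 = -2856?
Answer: -47632718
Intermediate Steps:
n = -11424 (n = 4*(-2856) = -11424)
(4718 + n)*(2598 + 4505) = (4718 - 11424)*(2598 + 4505) = -6706*7103 = -47632718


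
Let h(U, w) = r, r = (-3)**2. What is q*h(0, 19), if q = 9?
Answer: 81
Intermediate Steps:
r = 9
h(U, w) = 9
q*h(0, 19) = 9*9 = 81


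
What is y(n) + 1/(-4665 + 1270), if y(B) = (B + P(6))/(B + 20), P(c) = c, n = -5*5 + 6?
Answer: -44136/3395 ≈ -13.000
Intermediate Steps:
n = -19 (n = -25 + 6 = -19)
y(B) = (6 + B)/(20 + B) (y(B) = (B + 6)/(B + 20) = (6 + B)/(20 + B))
y(n) + 1/(-4665 + 1270) = (6 - 19)/(20 - 19) + 1/(-4665 + 1270) = -13/1 + 1/(-3395) = 1*(-13) - 1/3395 = -13 - 1/3395 = -44136/3395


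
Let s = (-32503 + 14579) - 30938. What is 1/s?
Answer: -1/48862 ≈ -2.0466e-5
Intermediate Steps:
s = -48862 (s = -17924 - 30938 = -48862)
1/s = 1/(-48862) = -1/48862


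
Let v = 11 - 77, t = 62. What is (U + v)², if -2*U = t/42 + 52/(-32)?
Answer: 490666801/112896 ≈ 4346.2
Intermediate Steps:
v = -66
U = 25/336 (U = -(62/42 + 52/(-32))/2 = -(62*(1/42) + 52*(-1/32))/2 = -(31/21 - 13/8)/2 = -½*(-25/168) = 25/336 ≈ 0.074405)
(U + v)² = (25/336 - 66)² = (-22151/336)² = 490666801/112896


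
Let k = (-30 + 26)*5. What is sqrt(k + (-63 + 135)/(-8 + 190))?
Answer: 2*I*sqrt(40586)/91 ≈ 4.4277*I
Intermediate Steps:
k = -20 (k = -4*5 = -20)
sqrt(k + (-63 + 135)/(-8 + 190)) = sqrt(-20 + (-63 + 135)/(-8 + 190)) = sqrt(-20 + 72/182) = sqrt(-20 + 72*(1/182)) = sqrt(-20 + 36/91) = sqrt(-1784/91) = 2*I*sqrt(40586)/91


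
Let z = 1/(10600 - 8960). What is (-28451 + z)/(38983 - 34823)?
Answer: -3589203/524800 ≈ -6.8392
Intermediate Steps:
z = 1/1640 ≈ 0.00060976
(-28451 + z)/(38983 - 34823) = (-28451 + 1/1640)/(38983 - 34823) = -46659639/1640/4160 = -46659639/1640*1/4160 = -3589203/524800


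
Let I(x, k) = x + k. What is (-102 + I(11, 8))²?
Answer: 6889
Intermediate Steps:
I(x, k) = k + x
(-102 + I(11, 8))² = (-102 + (8 + 11))² = (-102 + 19)² = (-83)² = 6889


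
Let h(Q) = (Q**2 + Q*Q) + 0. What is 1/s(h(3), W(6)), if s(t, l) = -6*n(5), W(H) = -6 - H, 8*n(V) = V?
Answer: -4/15 ≈ -0.26667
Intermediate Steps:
n(V) = V/8
h(Q) = 2*Q**2 (h(Q) = (Q**2 + Q**2) + 0 = 2*Q**2 + 0 = 2*Q**2)
s(t, l) = -15/4 (s(t, l) = -3*5/4 = -6*5/8 = -15/4)
1/s(h(3), W(6)) = 1/(-15/4) = -4/15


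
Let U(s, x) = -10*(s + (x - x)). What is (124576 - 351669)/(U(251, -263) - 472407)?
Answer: 227093/474917 ≈ 0.47817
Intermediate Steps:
U(s, x) = -10*s (U(s, x) = -10*(s + 0) = -10*s)
(124576 - 351669)/(U(251, -263) - 472407) = (124576 - 351669)/(-10*251 - 472407) = -227093/(-2510 - 472407) = -227093/(-474917) = -227093*(-1/474917) = 227093/474917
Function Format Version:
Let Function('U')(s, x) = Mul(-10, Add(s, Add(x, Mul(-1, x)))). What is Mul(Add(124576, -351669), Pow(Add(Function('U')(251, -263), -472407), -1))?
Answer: Rational(227093, 474917) ≈ 0.47817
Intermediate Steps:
Function('U')(s, x) = Mul(-10, s) (Function('U')(s, x) = Mul(-10, Add(s, 0)) = Mul(-10, s))
Mul(Add(124576, -351669), Pow(Add(Function('U')(251, -263), -472407), -1)) = Mul(Add(124576, -351669), Pow(Add(Mul(-10, 251), -472407), -1)) = Mul(-227093, Pow(Add(-2510, -472407), -1)) = Mul(-227093, Pow(-474917, -1)) = Mul(-227093, Rational(-1, 474917)) = Rational(227093, 474917)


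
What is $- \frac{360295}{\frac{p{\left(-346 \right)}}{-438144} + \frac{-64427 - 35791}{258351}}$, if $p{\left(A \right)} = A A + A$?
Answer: $\frac{174288765398720}{319441343} \approx 5.4561 \cdot 10^{5}$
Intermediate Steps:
$p{\left(A \right)} = A + A^{2}$ ($p{\left(A \right)} = A^{2} + A = A + A^{2}$)
$- \frac{360295}{\frac{p{\left(-346 \right)}}{-438144} + \frac{-64427 - 35791}{258351}} = - \frac{360295}{\frac{\left(-346\right) \left(1 - 346\right)}{-438144} + \frac{-64427 - 35791}{258351}} = - \frac{360295}{\left(-346\right) \left(-345\right) \left(- \frac{1}{438144}\right) - \frac{33406}{86117}} = - \frac{360295}{119370 \left(- \frac{1}{438144}\right) - \frac{33406}{86117}} = - \frac{360295}{- \frac{19895}{73024} - \frac{33406}{86117}} = - \frac{360295}{- \frac{4152737459}{6288607808}} = \left(-360295\right) \left(- \frac{6288607808}{4152737459}\right) = \frac{174288765398720}{319441343}$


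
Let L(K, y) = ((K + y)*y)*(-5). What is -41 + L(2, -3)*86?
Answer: -1331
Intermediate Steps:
L(K, y) = -5*y*(K + y) (L(K, y) = (y*(K + y))*(-5) = -5*y*(K + y))
-41 + L(2, -3)*86 = -41 - 5*(-3)*(2 - 3)*86 = -41 - 5*(-3)*(-1)*86 = -41 - 15*86 = -41 - 1290 = -1331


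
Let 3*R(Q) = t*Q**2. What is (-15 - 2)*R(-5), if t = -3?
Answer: 425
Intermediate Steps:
R(Q) = -Q**2 (R(Q) = (-3*Q**2)/3 = -Q**2)
(-15 - 2)*R(-5) = (-15 - 2)*(-1*(-5)**2) = -(-17)*25 = -17*(-25) = 425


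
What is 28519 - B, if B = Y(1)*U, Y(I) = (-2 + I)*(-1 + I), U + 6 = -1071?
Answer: 28519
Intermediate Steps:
U = -1077 (U = -6 - 1071 = -1077)
Y(I) = (-1 + I)*(-2 + I)
B = 0 (B = (2 + 1² - 3*1)*(-1077) = (2 + 1 - 3)*(-1077) = 0*(-1077) = 0)
28519 - B = 28519 - 1*0 = 28519 + 0 = 28519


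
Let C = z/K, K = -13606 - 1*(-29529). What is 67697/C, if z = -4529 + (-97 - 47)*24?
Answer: -1077939331/7985 ≈ -1.3500e+5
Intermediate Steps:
K = 15923 (K = -13606 + 29529 = 15923)
z = -7985 (z = -4529 - 144*24 = -4529 - 3456 = -7985)
C = -7985/15923 ≈ -0.50148
67697/C = 67697/(-7985/15923) = 67697*(-15923/7985) = -1077939331/7985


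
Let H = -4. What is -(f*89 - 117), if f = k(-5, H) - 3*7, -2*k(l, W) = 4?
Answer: 2164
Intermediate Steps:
k(l, W) = -2 (k(l, W) = -½*4 = -2)
f = -23 (f = -2 - 3*7 = -2 - 21 = -23)
-(f*89 - 117) = -(-23*89 - 117) = -(-2047 - 117) = -1*(-2164) = 2164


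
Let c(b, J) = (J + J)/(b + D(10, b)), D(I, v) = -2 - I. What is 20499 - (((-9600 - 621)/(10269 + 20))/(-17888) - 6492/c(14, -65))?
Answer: 18772255426047/920248160 ≈ 20399.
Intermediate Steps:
c(b, J) = 2*J/(-12 + b) (c(b, J) = (J + J)/(b + (-2 - 1*10)) = (2*J)/(b + (-2 - 10)) = (2*J)/(b - 12) = (2*J)/(-12 + b) = 2*J/(-12 + b))
20499 - (((-9600 - 621)/(10269 + 20))/(-17888) - 6492/c(14, -65)) = 20499 - (((-9600 - 621)/(10269 + 20))/(-17888) - 6492/(2*(-65)/(-12 + 14))) = 20499 - (-10221/10289*(-1/17888) - 6492/(2*(-65)/2)) = 20499 - (-10221*1/10289*(-1/17888) - 6492/(2*(-65)*(½))) = 20499 - (-10221/10289*(-1/17888) - 6492/(-65)) = 20499 - (10221/184049632 - 6492*(-1/65)) = 20499 - (10221/184049632 + 6492/65) = 20499 - 1*91911605793/920248160 = 20499 - 91911605793/920248160 = 18772255426047/920248160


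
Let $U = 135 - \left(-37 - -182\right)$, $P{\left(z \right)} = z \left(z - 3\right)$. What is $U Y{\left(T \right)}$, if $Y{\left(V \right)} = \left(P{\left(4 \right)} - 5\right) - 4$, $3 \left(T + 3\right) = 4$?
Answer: $50$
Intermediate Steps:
$P{\left(z \right)} = z \left(-3 + z\right)$
$T = - \frac{5}{3}$ ($T = -3 + \frac{1}{3} \cdot 4 = -3 + \frac{4}{3} = - \frac{5}{3} \approx -1.6667$)
$Y{\left(V \right)} = -5$ ($Y{\left(V \right)} = \left(4 \left(-3 + 4\right) - 5\right) - 4 = \left(4 \cdot 1 - 5\right) - 4 = \left(4 - 5\right) - 4 = -1 - 4 = -5$)
$U = -10$ ($U = 135 - \left(-37 + 182\right) = 135 - 145 = -10$)
$U Y{\left(T \right)} = \left(-10\right) \left(-5\right) = 50$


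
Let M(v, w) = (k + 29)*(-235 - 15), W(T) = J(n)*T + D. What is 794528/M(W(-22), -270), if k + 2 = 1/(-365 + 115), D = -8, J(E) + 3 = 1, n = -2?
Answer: -794528/6749 ≈ -117.73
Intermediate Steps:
J(E) = -2 (J(E) = -3 + 1 = -2)
k = -501/250 (k = -2 + 1/(-365 + 115) = -2 + 1/(-250) = -2 - 1/250 = -501/250 ≈ -2.0040)
W(T) = -8 - 2*T (W(T) = -2*T - 8 = -8 - 2*T)
M(v, w) = -6749 (M(v, w) = (-501/250 + 29)*(-235 - 15) = (6749/250)*(-250) = -6749)
794528/M(W(-22), -270) = 794528/(-6749) = 794528*(-1/6749) = -794528/6749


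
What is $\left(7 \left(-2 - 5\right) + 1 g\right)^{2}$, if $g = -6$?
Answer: $3025$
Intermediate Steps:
$\left(7 \left(-2 - 5\right) + 1 g\right)^{2} = \left(7 \left(-2 - 5\right) + 1 \left(-6\right)\right)^{2} = \left(7 \left(-7\right) - 6\right)^{2} = \left(-49 - 6\right)^{2} = \left(-55\right)^{2} = 3025$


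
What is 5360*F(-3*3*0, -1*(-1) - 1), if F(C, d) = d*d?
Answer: 0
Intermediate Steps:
F(C, d) = d**2
5360*F(-3*3*0, -1*(-1) - 1) = 5360*(-1*(-1) - 1)**2 = 5360*(1 - 1)**2 = 5360*0**2 = 5360*0 = 0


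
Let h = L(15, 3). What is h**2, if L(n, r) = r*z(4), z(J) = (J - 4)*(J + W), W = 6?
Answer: 0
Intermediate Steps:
z(J) = (-4 + J)*(6 + J) (z(J) = (J - 4)*(J + 6) = (-4 + J)*(6 + J))
L(n, r) = 0 (L(n, r) = r*(-24 + 4**2 + 2*4) = r*(-24 + 16 + 8) = r*0 = 0)
h = 0
h**2 = 0**2 = 0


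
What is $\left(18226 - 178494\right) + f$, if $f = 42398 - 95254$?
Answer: $-213124$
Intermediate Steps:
$f = -52856$ ($f = 42398 - 95254 = -52856$)
$\left(18226 - 178494\right) + f = \left(18226 - 178494\right) - 52856 = -160268 - 52856 = -213124$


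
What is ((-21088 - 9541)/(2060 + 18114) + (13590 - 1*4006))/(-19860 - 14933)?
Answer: -193316987/701913982 ≈ -0.27541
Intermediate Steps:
((-21088 - 9541)/(2060 + 18114) + (13590 - 1*4006))/(-19860 - 14933) = (-30629/20174 + (13590 - 4006))/(-34793) = (-30629*1/20174 + 9584)*(-1/34793) = (-30629/20174 + 9584)*(-1/34793) = (193316987/20174)*(-1/34793) = -193316987/701913982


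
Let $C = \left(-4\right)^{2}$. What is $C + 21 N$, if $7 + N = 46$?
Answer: $835$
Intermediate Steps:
$N = 39$ ($N = -7 + 46 = 39$)
$C = 16$
$C + 21 N = 16 + 21 \cdot 39 = 16 + 819 = 835$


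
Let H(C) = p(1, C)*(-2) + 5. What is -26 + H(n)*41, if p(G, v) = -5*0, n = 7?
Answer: 179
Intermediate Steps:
p(G, v) = 0
H(C) = 5 (H(C) = 0*(-2) + 5 = 0 + 5 = 5)
-26 + H(n)*41 = -26 + 5*41 = -26 + 205 = 179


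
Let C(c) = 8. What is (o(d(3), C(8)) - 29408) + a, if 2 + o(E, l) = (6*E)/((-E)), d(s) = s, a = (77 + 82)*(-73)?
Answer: -41023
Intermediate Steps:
a = -11607 (a = 159*(-73) = -11607)
o(E, l) = -8 (o(E, l) = -2 + (6*E)/((-E)) = -2 + (6*E)*(-1/E) = -2 - 6 = -8)
(o(d(3), C(8)) - 29408) + a = (-8 - 29408) - 11607 = -29416 - 11607 = -41023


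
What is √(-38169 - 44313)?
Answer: I*√82482 ≈ 287.2*I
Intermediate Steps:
√(-38169 - 44313) = √(-82482) = I*√82482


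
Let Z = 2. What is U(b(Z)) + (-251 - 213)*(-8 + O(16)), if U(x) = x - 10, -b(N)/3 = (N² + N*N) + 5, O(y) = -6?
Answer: 6447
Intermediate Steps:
b(N) = -15 - 6*N² (b(N) = -3*((N² + N*N) + 5) = -3*((N² + N²) + 5) = -3*(2*N² + 5) = -3*(5 + 2*N²) = -15 - 6*N²)
U(x) = -10 + x
U(b(Z)) + (-251 - 213)*(-8 + O(16)) = (-10 + (-15 - 6*2²)) + (-251 - 213)*(-8 - 6) = (-10 + (-15 - 6*4)) - 464*(-14) = (-10 + (-15 - 24)) + 6496 = (-10 - 39) + 6496 = -49 + 6496 = 6447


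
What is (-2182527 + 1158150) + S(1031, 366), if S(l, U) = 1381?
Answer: -1022996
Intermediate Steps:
(-2182527 + 1158150) + S(1031, 366) = (-2182527 + 1158150) + 1381 = -1024377 + 1381 = -1022996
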